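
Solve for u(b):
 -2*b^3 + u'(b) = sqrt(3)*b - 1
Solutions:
 u(b) = C1 + b^4/2 + sqrt(3)*b^2/2 - b


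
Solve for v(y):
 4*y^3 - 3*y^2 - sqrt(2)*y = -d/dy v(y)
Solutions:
 v(y) = C1 - y^4 + y^3 + sqrt(2)*y^2/2


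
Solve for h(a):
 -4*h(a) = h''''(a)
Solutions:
 h(a) = (C1*sin(a) + C2*cos(a))*exp(-a) + (C3*sin(a) + C4*cos(a))*exp(a)


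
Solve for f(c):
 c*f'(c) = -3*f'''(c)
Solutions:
 f(c) = C1 + Integral(C2*airyai(-3^(2/3)*c/3) + C3*airybi(-3^(2/3)*c/3), c)


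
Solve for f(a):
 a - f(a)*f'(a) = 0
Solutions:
 f(a) = -sqrt(C1 + a^2)
 f(a) = sqrt(C1 + a^2)


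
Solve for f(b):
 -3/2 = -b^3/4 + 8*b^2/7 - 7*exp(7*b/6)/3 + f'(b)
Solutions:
 f(b) = C1 + b^4/16 - 8*b^3/21 - 3*b/2 + 2*exp(7*b/6)


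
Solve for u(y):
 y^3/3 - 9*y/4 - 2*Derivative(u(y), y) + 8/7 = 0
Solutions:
 u(y) = C1 + y^4/24 - 9*y^2/16 + 4*y/7


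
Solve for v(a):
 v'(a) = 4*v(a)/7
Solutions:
 v(a) = C1*exp(4*a/7)


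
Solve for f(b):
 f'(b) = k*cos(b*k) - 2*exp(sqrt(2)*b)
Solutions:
 f(b) = C1 - sqrt(2)*exp(sqrt(2)*b) + sin(b*k)


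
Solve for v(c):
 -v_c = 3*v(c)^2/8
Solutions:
 v(c) = 8/(C1 + 3*c)


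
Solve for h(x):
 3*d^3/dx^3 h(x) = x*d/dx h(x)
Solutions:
 h(x) = C1 + Integral(C2*airyai(3^(2/3)*x/3) + C3*airybi(3^(2/3)*x/3), x)


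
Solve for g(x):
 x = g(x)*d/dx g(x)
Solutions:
 g(x) = -sqrt(C1 + x^2)
 g(x) = sqrt(C1 + x^2)


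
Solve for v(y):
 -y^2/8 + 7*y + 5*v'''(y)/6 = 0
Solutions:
 v(y) = C1 + C2*y + C3*y^2 + y^5/400 - 7*y^4/20


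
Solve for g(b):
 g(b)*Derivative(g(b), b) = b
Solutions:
 g(b) = -sqrt(C1 + b^2)
 g(b) = sqrt(C1 + b^2)


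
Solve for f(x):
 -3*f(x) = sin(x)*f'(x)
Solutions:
 f(x) = C1*(cos(x) + 1)^(3/2)/(cos(x) - 1)^(3/2)


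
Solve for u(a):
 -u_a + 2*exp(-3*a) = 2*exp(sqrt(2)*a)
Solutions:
 u(a) = C1 - sqrt(2)*exp(sqrt(2)*a) - 2*exp(-3*a)/3


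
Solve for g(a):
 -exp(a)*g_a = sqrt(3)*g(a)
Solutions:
 g(a) = C1*exp(sqrt(3)*exp(-a))


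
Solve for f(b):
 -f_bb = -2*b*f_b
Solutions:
 f(b) = C1 + C2*erfi(b)


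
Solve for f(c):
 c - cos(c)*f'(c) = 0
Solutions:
 f(c) = C1 + Integral(c/cos(c), c)


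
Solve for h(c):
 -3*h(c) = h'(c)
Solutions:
 h(c) = C1*exp(-3*c)


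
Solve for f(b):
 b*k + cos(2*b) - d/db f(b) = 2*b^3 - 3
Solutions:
 f(b) = C1 - b^4/2 + b^2*k/2 + 3*b + sin(2*b)/2


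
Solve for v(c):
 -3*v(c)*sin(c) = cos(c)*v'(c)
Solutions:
 v(c) = C1*cos(c)^3


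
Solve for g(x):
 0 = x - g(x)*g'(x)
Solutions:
 g(x) = -sqrt(C1 + x^2)
 g(x) = sqrt(C1 + x^2)


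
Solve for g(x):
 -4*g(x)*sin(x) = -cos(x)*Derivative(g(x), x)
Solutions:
 g(x) = C1/cos(x)^4


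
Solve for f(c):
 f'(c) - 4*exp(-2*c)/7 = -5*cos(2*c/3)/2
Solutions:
 f(c) = C1 - 15*sin(2*c/3)/4 - 2*exp(-2*c)/7


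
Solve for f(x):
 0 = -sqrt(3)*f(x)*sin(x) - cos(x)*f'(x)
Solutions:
 f(x) = C1*cos(x)^(sqrt(3))


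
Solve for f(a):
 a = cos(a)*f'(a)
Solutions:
 f(a) = C1 + Integral(a/cos(a), a)


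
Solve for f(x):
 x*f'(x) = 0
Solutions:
 f(x) = C1


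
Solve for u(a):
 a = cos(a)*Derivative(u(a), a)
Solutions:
 u(a) = C1 + Integral(a/cos(a), a)


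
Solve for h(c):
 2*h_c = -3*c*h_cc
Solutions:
 h(c) = C1 + C2*c^(1/3)


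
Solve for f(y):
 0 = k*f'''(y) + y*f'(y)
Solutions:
 f(y) = C1 + Integral(C2*airyai(y*(-1/k)^(1/3)) + C3*airybi(y*(-1/k)^(1/3)), y)


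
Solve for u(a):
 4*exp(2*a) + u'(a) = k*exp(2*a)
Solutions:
 u(a) = C1 + k*exp(2*a)/2 - 2*exp(2*a)


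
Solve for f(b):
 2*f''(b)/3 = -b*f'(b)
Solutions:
 f(b) = C1 + C2*erf(sqrt(3)*b/2)


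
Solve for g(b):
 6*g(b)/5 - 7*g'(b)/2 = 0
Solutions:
 g(b) = C1*exp(12*b/35)


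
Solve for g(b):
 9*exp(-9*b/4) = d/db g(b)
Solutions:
 g(b) = C1 - 4*exp(-9*b/4)


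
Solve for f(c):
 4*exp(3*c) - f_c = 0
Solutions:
 f(c) = C1 + 4*exp(3*c)/3


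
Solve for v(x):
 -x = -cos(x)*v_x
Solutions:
 v(x) = C1 + Integral(x/cos(x), x)


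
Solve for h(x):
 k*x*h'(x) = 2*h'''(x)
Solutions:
 h(x) = C1 + Integral(C2*airyai(2^(2/3)*k^(1/3)*x/2) + C3*airybi(2^(2/3)*k^(1/3)*x/2), x)


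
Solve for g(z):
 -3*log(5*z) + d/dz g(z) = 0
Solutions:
 g(z) = C1 + 3*z*log(z) - 3*z + z*log(125)


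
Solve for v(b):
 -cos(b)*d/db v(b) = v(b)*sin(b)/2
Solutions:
 v(b) = C1*sqrt(cos(b))


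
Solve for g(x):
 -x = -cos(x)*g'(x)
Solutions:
 g(x) = C1 + Integral(x/cos(x), x)


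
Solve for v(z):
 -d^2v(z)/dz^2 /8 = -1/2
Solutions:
 v(z) = C1 + C2*z + 2*z^2


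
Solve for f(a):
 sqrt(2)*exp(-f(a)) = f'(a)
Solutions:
 f(a) = log(C1 + sqrt(2)*a)


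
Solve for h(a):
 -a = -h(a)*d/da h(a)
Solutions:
 h(a) = -sqrt(C1 + a^2)
 h(a) = sqrt(C1 + a^2)


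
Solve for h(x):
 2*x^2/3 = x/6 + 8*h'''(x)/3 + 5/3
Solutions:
 h(x) = C1 + C2*x + C3*x^2 + x^5/240 - x^4/384 - 5*x^3/48


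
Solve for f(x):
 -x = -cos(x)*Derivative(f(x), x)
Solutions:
 f(x) = C1 + Integral(x/cos(x), x)


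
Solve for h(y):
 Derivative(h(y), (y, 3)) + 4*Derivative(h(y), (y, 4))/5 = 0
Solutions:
 h(y) = C1 + C2*y + C3*y^2 + C4*exp(-5*y/4)


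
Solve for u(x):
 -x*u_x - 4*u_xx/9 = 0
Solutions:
 u(x) = C1 + C2*erf(3*sqrt(2)*x/4)


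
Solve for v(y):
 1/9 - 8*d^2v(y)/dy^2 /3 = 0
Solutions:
 v(y) = C1 + C2*y + y^2/48


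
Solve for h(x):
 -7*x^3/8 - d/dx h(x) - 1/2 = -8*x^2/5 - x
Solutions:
 h(x) = C1 - 7*x^4/32 + 8*x^3/15 + x^2/2 - x/2


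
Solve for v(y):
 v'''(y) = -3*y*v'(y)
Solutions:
 v(y) = C1 + Integral(C2*airyai(-3^(1/3)*y) + C3*airybi(-3^(1/3)*y), y)


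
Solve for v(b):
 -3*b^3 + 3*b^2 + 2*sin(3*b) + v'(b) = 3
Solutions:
 v(b) = C1 + 3*b^4/4 - b^3 + 3*b + 2*cos(3*b)/3


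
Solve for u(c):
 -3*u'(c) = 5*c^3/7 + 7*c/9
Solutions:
 u(c) = C1 - 5*c^4/84 - 7*c^2/54


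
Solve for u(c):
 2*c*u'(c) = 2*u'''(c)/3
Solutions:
 u(c) = C1 + Integral(C2*airyai(3^(1/3)*c) + C3*airybi(3^(1/3)*c), c)


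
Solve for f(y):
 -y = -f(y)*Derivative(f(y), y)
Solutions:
 f(y) = -sqrt(C1 + y^2)
 f(y) = sqrt(C1 + y^2)


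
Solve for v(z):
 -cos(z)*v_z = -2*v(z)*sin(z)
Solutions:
 v(z) = C1/cos(z)^2


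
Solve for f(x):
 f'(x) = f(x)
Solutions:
 f(x) = C1*exp(x)


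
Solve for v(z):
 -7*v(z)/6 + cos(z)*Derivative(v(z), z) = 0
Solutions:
 v(z) = C1*(sin(z) + 1)^(7/12)/(sin(z) - 1)^(7/12)


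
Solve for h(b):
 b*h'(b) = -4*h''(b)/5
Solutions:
 h(b) = C1 + C2*erf(sqrt(10)*b/4)


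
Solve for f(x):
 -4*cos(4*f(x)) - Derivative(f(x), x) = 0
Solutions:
 f(x) = -asin((C1 + exp(32*x))/(C1 - exp(32*x)))/4 + pi/4
 f(x) = asin((C1 + exp(32*x))/(C1 - exp(32*x)))/4


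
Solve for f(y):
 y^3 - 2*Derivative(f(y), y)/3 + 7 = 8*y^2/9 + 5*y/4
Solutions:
 f(y) = C1 + 3*y^4/8 - 4*y^3/9 - 15*y^2/16 + 21*y/2


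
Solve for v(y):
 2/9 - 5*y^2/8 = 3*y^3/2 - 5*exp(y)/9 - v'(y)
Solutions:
 v(y) = C1 + 3*y^4/8 + 5*y^3/24 - 2*y/9 - 5*exp(y)/9


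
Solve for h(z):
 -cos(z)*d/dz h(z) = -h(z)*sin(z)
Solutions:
 h(z) = C1/cos(z)


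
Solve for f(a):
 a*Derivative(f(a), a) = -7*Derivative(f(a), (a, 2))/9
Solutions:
 f(a) = C1 + C2*erf(3*sqrt(14)*a/14)


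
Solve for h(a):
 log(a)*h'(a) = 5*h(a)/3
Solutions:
 h(a) = C1*exp(5*li(a)/3)


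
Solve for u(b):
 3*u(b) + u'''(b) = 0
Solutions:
 u(b) = C3*exp(-3^(1/3)*b) + (C1*sin(3^(5/6)*b/2) + C2*cos(3^(5/6)*b/2))*exp(3^(1/3)*b/2)


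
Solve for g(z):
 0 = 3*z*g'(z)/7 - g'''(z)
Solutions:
 g(z) = C1 + Integral(C2*airyai(3^(1/3)*7^(2/3)*z/7) + C3*airybi(3^(1/3)*7^(2/3)*z/7), z)


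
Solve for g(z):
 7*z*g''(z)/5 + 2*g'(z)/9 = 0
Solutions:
 g(z) = C1 + C2*z^(53/63)


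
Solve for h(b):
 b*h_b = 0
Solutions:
 h(b) = C1


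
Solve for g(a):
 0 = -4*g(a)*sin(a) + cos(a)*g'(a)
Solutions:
 g(a) = C1/cos(a)^4


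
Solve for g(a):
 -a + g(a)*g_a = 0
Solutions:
 g(a) = -sqrt(C1 + a^2)
 g(a) = sqrt(C1 + a^2)


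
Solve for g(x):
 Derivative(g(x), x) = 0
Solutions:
 g(x) = C1


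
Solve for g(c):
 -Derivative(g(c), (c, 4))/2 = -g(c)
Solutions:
 g(c) = C1*exp(-2^(1/4)*c) + C2*exp(2^(1/4)*c) + C3*sin(2^(1/4)*c) + C4*cos(2^(1/4)*c)


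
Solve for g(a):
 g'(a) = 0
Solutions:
 g(a) = C1


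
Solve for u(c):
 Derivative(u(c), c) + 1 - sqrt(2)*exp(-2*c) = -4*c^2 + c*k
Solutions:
 u(c) = C1 - 4*c^3/3 + c^2*k/2 - c - sqrt(2)*exp(-2*c)/2


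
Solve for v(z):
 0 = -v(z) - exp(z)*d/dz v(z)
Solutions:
 v(z) = C1*exp(exp(-z))


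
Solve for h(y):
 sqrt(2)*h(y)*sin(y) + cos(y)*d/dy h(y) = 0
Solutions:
 h(y) = C1*cos(y)^(sqrt(2))


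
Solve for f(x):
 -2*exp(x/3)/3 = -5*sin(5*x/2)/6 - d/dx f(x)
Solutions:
 f(x) = C1 + 2*exp(x/3) + cos(5*x/2)/3


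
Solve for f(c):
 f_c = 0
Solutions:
 f(c) = C1


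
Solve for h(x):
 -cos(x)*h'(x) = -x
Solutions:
 h(x) = C1 + Integral(x/cos(x), x)


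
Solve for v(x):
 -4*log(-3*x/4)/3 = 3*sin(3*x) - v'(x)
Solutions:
 v(x) = C1 + 4*x*log(-x)/3 - 3*x*log(2) - 4*x/3 + x*log(6)/3 + x*log(3) - cos(3*x)


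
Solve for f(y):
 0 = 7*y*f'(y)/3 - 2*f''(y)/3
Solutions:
 f(y) = C1 + C2*erfi(sqrt(7)*y/2)


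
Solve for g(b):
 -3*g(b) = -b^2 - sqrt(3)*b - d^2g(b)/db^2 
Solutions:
 g(b) = C1*exp(-sqrt(3)*b) + C2*exp(sqrt(3)*b) + b^2/3 + sqrt(3)*b/3 + 2/9


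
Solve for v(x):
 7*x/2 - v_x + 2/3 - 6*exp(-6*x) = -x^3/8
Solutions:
 v(x) = C1 + x^4/32 + 7*x^2/4 + 2*x/3 + exp(-6*x)


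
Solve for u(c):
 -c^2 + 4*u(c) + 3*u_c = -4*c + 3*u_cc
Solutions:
 u(c) = C1*exp(c*(3 - sqrt(57))/6) + C2*exp(c*(3 + sqrt(57))/6) + c^2/4 - 11*c/8 + 45/32


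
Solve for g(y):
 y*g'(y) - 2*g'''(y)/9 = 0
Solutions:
 g(y) = C1 + Integral(C2*airyai(6^(2/3)*y/2) + C3*airybi(6^(2/3)*y/2), y)


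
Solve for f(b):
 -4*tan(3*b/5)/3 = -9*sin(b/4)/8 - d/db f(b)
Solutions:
 f(b) = C1 - 20*log(cos(3*b/5))/9 + 9*cos(b/4)/2


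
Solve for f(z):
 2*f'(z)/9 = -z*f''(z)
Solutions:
 f(z) = C1 + C2*z^(7/9)


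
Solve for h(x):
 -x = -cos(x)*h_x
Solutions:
 h(x) = C1 + Integral(x/cos(x), x)


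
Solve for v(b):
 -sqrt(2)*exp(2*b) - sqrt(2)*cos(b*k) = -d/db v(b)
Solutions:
 v(b) = C1 + sqrt(2)*exp(2*b)/2 + sqrt(2)*sin(b*k)/k


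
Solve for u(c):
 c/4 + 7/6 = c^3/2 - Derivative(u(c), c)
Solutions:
 u(c) = C1 + c^4/8 - c^2/8 - 7*c/6


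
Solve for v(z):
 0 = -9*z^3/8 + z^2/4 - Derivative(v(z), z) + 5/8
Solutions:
 v(z) = C1 - 9*z^4/32 + z^3/12 + 5*z/8


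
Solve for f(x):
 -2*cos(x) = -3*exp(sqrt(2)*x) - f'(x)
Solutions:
 f(x) = C1 - 3*sqrt(2)*exp(sqrt(2)*x)/2 + 2*sin(x)


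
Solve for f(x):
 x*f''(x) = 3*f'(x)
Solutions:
 f(x) = C1 + C2*x^4


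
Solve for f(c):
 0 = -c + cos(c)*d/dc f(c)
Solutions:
 f(c) = C1 + Integral(c/cos(c), c)


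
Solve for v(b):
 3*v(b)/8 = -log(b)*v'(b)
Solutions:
 v(b) = C1*exp(-3*li(b)/8)


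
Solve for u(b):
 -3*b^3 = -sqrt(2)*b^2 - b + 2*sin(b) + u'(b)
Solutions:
 u(b) = C1 - 3*b^4/4 + sqrt(2)*b^3/3 + b^2/2 + 2*cos(b)


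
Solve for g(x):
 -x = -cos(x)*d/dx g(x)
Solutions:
 g(x) = C1 + Integral(x/cos(x), x)


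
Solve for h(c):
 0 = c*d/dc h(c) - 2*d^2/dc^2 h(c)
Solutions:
 h(c) = C1 + C2*erfi(c/2)


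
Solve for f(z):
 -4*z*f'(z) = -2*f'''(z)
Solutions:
 f(z) = C1 + Integral(C2*airyai(2^(1/3)*z) + C3*airybi(2^(1/3)*z), z)


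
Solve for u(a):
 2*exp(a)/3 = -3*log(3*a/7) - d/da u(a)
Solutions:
 u(a) = C1 - 3*a*log(a) + 3*a*(-log(3) + 1 + log(7)) - 2*exp(a)/3


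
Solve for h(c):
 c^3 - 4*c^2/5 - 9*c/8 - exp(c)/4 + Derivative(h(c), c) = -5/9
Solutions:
 h(c) = C1 - c^4/4 + 4*c^3/15 + 9*c^2/16 - 5*c/9 + exp(c)/4


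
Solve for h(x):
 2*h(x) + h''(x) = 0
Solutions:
 h(x) = C1*sin(sqrt(2)*x) + C2*cos(sqrt(2)*x)


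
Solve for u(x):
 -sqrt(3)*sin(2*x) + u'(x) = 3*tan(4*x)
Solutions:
 u(x) = C1 - 3*log(cos(4*x))/4 - sqrt(3)*cos(2*x)/2


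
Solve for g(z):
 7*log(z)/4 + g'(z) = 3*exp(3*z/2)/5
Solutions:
 g(z) = C1 - 7*z*log(z)/4 + 7*z/4 + 2*exp(3*z/2)/5


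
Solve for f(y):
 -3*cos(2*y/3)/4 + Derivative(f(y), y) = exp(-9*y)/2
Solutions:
 f(y) = C1 + 9*sin(2*y/3)/8 - exp(-9*y)/18


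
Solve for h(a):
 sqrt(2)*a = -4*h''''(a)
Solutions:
 h(a) = C1 + C2*a + C3*a^2 + C4*a^3 - sqrt(2)*a^5/480


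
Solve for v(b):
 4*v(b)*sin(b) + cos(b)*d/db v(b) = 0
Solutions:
 v(b) = C1*cos(b)^4


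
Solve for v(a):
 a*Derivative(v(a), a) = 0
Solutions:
 v(a) = C1


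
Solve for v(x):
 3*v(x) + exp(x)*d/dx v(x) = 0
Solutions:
 v(x) = C1*exp(3*exp(-x))


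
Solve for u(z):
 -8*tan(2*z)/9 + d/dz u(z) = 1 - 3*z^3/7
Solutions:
 u(z) = C1 - 3*z^4/28 + z - 4*log(cos(2*z))/9


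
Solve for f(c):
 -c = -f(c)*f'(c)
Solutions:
 f(c) = -sqrt(C1 + c^2)
 f(c) = sqrt(C1 + c^2)


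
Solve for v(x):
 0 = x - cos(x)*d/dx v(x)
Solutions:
 v(x) = C1 + Integral(x/cos(x), x)


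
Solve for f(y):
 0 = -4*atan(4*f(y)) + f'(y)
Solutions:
 Integral(1/atan(4*_y), (_y, f(y))) = C1 + 4*y


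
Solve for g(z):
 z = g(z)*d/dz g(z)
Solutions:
 g(z) = -sqrt(C1 + z^2)
 g(z) = sqrt(C1 + z^2)


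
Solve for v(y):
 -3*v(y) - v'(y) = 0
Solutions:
 v(y) = C1*exp(-3*y)


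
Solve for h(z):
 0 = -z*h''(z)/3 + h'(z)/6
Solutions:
 h(z) = C1 + C2*z^(3/2)


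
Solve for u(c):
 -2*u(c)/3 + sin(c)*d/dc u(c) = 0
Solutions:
 u(c) = C1*(cos(c) - 1)^(1/3)/(cos(c) + 1)^(1/3)


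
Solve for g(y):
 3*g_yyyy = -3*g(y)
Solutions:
 g(y) = (C1*sin(sqrt(2)*y/2) + C2*cos(sqrt(2)*y/2))*exp(-sqrt(2)*y/2) + (C3*sin(sqrt(2)*y/2) + C4*cos(sqrt(2)*y/2))*exp(sqrt(2)*y/2)


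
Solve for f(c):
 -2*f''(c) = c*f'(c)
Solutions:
 f(c) = C1 + C2*erf(c/2)


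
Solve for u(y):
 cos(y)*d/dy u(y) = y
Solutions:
 u(y) = C1 + Integral(y/cos(y), y)


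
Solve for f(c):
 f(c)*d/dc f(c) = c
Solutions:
 f(c) = -sqrt(C1 + c^2)
 f(c) = sqrt(C1 + c^2)


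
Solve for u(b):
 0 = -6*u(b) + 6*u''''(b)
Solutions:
 u(b) = C1*exp(-b) + C2*exp(b) + C3*sin(b) + C4*cos(b)


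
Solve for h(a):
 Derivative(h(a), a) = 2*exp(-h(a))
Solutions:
 h(a) = log(C1 + 2*a)


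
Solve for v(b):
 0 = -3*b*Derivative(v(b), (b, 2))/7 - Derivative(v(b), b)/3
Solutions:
 v(b) = C1 + C2*b^(2/9)


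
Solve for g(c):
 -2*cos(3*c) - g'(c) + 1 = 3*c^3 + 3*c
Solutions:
 g(c) = C1 - 3*c^4/4 - 3*c^2/2 + c - 2*sin(3*c)/3


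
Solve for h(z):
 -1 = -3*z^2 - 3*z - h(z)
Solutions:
 h(z) = -3*z^2 - 3*z + 1


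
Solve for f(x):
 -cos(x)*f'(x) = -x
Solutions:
 f(x) = C1 + Integral(x/cos(x), x)


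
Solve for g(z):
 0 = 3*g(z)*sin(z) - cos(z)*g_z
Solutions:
 g(z) = C1/cos(z)^3


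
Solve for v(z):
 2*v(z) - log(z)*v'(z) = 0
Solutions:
 v(z) = C1*exp(2*li(z))


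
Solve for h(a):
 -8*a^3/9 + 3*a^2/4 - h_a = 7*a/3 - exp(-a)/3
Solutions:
 h(a) = C1 - 2*a^4/9 + a^3/4 - 7*a^2/6 - exp(-a)/3


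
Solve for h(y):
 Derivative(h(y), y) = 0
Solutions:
 h(y) = C1


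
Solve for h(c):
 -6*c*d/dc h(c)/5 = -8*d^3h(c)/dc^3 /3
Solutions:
 h(c) = C1 + Integral(C2*airyai(3^(2/3)*50^(1/3)*c/10) + C3*airybi(3^(2/3)*50^(1/3)*c/10), c)


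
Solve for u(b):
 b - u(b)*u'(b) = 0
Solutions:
 u(b) = -sqrt(C1 + b^2)
 u(b) = sqrt(C1 + b^2)


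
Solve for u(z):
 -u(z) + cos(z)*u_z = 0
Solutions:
 u(z) = C1*sqrt(sin(z) + 1)/sqrt(sin(z) - 1)


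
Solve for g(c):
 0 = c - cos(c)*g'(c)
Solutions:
 g(c) = C1 + Integral(c/cos(c), c)


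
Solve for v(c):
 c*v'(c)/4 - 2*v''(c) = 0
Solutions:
 v(c) = C1 + C2*erfi(c/4)


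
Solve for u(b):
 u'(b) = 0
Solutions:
 u(b) = C1


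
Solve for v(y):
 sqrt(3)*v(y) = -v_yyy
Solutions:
 v(y) = C3*exp(-3^(1/6)*y) + (C1*sin(3^(2/3)*y/2) + C2*cos(3^(2/3)*y/2))*exp(3^(1/6)*y/2)


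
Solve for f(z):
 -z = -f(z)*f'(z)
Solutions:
 f(z) = -sqrt(C1 + z^2)
 f(z) = sqrt(C1 + z^2)


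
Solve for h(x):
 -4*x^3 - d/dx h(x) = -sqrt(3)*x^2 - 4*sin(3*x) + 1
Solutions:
 h(x) = C1 - x^4 + sqrt(3)*x^3/3 - x - 4*cos(3*x)/3


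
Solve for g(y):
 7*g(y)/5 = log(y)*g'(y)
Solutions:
 g(y) = C1*exp(7*li(y)/5)


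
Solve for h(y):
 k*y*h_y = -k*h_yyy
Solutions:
 h(y) = C1 + Integral(C2*airyai(-y) + C3*airybi(-y), y)


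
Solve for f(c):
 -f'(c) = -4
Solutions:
 f(c) = C1 + 4*c


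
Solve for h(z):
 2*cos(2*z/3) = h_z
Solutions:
 h(z) = C1 + 3*sin(2*z/3)


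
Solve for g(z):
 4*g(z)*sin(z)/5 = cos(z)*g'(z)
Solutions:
 g(z) = C1/cos(z)^(4/5)


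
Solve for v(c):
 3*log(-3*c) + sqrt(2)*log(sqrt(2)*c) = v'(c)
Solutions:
 v(c) = C1 + c*(sqrt(2) + 3)*log(c) + c*(-3 - sqrt(2) + sqrt(2)*log(2)/2 + 3*log(3) + 3*I*pi)


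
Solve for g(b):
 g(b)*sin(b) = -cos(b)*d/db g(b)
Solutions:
 g(b) = C1*cos(b)


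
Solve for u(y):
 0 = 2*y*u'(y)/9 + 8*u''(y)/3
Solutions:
 u(y) = C1 + C2*erf(sqrt(6)*y/12)


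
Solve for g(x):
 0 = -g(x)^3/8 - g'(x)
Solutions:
 g(x) = -2*sqrt(-1/(C1 - x))
 g(x) = 2*sqrt(-1/(C1 - x))


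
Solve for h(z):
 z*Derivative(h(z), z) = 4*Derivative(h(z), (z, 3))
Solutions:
 h(z) = C1 + Integral(C2*airyai(2^(1/3)*z/2) + C3*airybi(2^(1/3)*z/2), z)


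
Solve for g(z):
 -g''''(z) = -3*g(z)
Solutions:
 g(z) = C1*exp(-3^(1/4)*z) + C2*exp(3^(1/4)*z) + C3*sin(3^(1/4)*z) + C4*cos(3^(1/4)*z)


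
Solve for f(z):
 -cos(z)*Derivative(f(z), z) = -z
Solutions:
 f(z) = C1 + Integral(z/cos(z), z)


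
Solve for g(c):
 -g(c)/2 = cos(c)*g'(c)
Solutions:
 g(c) = C1*(sin(c) - 1)^(1/4)/(sin(c) + 1)^(1/4)


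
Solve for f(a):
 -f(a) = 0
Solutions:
 f(a) = 0


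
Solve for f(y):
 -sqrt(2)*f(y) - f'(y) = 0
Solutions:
 f(y) = C1*exp(-sqrt(2)*y)


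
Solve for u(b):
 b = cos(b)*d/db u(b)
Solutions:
 u(b) = C1 + Integral(b/cos(b), b)


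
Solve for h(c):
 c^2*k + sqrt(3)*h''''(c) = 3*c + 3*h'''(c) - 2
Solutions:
 h(c) = C1 + C2*c + C3*c^2 + C4*exp(sqrt(3)*c) + c^5*k/180 + c^4*(2*sqrt(3)*k - 9)/216 + c^3*(2*k - 3*sqrt(3) + 6)/54


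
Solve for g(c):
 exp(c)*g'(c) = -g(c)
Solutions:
 g(c) = C1*exp(exp(-c))


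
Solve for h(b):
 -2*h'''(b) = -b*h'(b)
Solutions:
 h(b) = C1 + Integral(C2*airyai(2^(2/3)*b/2) + C3*airybi(2^(2/3)*b/2), b)


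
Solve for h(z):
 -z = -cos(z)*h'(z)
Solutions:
 h(z) = C1 + Integral(z/cos(z), z)


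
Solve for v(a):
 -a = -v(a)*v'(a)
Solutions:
 v(a) = -sqrt(C1 + a^2)
 v(a) = sqrt(C1 + a^2)


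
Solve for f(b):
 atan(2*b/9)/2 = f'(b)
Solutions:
 f(b) = C1 + b*atan(2*b/9)/2 - 9*log(4*b^2 + 81)/8


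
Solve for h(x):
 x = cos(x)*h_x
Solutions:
 h(x) = C1 + Integral(x/cos(x), x)


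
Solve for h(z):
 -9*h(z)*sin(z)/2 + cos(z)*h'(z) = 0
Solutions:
 h(z) = C1/cos(z)^(9/2)


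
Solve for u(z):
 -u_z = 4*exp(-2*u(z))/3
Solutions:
 u(z) = log(-sqrt(C1 - 24*z)) - log(3)
 u(z) = log(C1 - 24*z)/2 - log(3)


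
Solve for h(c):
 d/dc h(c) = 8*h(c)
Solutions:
 h(c) = C1*exp(8*c)


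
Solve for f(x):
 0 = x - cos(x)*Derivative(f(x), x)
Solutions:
 f(x) = C1 + Integral(x/cos(x), x)


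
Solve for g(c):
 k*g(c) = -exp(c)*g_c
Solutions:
 g(c) = C1*exp(k*exp(-c))


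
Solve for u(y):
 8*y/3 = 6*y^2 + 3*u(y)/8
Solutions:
 u(y) = 16*y*(4 - 9*y)/9


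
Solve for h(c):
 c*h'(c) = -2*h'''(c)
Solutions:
 h(c) = C1 + Integral(C2*airyai(-2^(2/3)*c/2) + C3*airybi(-2^(2/3)*c/2), c)


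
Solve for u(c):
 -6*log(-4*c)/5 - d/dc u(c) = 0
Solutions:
 u(c) = C1 - 6*c*log(-c)/5 + 6*c*(1 - 2*log(2))/5


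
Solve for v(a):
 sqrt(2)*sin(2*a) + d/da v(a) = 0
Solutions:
 v(a) = C1 + sqrt(2)*cos(2*a)/2


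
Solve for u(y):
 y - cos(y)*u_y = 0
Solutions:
 u(y) = C1 + Integral(y/cos(y), y)


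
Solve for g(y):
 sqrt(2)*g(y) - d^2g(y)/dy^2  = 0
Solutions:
 g(y) = C1*exp(-2^(1/4)*y) + C2*exp(2^(1/4)*y)


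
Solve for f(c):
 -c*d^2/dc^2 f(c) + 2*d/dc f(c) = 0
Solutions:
 f(c) = C1 + C2*c^3


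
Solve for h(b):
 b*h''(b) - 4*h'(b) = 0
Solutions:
 h(b) = C1 + C2*b^5


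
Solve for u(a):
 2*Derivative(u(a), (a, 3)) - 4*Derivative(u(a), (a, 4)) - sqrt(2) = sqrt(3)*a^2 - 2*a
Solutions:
 u(a) = C1 + C2*a + C3*a^2 + C4*exp(a/2) + sqrt(3)*a^5/120 + a^4*(-1 + 2*sqrt(3))/24 + a^3*(-4 + sqrt(2) + 8*sqrt(3))/12


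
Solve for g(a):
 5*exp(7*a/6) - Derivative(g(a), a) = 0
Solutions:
 g(a) = C1 + 30*exp(7*a/6)/7


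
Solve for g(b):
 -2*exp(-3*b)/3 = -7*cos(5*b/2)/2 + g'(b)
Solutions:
 g(b) = C1 + 7*sin(5*b/2)/5 + 2*exp(-3*b)/9


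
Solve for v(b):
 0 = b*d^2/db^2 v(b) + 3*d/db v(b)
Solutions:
 v(b) = C1 + C2/b^2


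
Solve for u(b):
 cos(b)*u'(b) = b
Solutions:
 u(b) = C1 + Integral(b/cos(b), b)


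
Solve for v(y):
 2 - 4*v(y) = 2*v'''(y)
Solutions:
 v(y) = C3*exp(-2^(1/3)*y) + (C1*sin(2^(1/3)*sqrt(3)*y/2) + C2*cos(2^(1/3)*sqrt(3)*y/2))*exp(2^(1/3)*y/2) + 1/2


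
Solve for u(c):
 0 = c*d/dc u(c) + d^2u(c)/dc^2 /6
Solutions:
 u(c) = C1 + C2*erf(sqrt(3)*c)


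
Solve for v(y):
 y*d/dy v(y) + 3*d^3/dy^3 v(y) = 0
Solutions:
 v(y) = C1 + Integral(C2*airyai(-3^(2/3)*y/3) + C3*airybi(-3^(2/3)*y/3), y)


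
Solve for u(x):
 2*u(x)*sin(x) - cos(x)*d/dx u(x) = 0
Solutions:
 u(x) = C1/cos(x)^2


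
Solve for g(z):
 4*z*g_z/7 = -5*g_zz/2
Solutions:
 g(z) = C1 + C2*erf(2*sqrt(35)*z/35)


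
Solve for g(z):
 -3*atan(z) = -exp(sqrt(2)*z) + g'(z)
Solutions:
 g(z) = C1 - 3*z*atan(z) + sqrt(2)*exp(sqrt(2)*z)/2 + 3*log(z^2 + 1)/2


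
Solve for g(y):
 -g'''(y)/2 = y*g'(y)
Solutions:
 g(y) = C1 + Integral(C2*airyai(-2^(1/3)*y) + C3*airybi(-2^(1/3)*y), y)


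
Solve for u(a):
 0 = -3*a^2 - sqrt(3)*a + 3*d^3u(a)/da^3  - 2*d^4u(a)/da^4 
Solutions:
 u(a) = C1 + C2*a + C3*a^2 + C4*exp(3*a/2) + a^5/60 + a^4*(sqrt(3) + 4)/72 + a^3*(sqrt(3) + 4)/27


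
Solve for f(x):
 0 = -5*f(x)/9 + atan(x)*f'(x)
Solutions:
 f(x) = C1*exp(5*Integral(1/atan(x), x)/9)


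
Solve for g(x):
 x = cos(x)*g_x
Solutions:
 g(x) = C1 + Integral(x/cos(x), x)


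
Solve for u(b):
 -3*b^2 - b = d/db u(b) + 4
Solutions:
 u(b) = C1 - b^3 - b^2/2 - 4*b


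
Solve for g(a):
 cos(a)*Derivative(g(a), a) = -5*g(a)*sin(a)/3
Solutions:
 g(a) = C1*cos(a)^(5/3)


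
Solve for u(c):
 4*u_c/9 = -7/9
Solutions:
 u(c) = C1 - 7*c/4


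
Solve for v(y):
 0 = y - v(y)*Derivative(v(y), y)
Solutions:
 v(y) = -sqrt(C1 + y^2)
 v(y) = sqrt(C1 + y^2)


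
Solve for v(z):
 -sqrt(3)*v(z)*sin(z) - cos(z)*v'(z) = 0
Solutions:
 v(z) = C1*cos(z)^(sqrt(3))


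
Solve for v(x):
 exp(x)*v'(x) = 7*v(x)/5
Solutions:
 v(x) = C1*exp(-7*exp(-x)/5)


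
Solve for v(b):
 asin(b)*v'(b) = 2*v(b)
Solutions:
 v(b) = C1*exp(2*Integral(1/asin(b), b))


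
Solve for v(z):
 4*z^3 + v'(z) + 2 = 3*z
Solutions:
 v(z) = C1 - z^4 + 3*z^2/2 - 2*z


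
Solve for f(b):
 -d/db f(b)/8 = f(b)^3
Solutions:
 f(b) = -sqrt(2)*sqrt(-1/(C1 - 8*b))/2
 f(b) = sqrt(2)*sqrt(-1/(C1 - 8*b))/2


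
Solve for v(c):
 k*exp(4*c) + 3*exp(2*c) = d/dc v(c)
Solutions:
 v(c) = C1 + k*exp(4*c)/4 + 3*exp(2*c)/2


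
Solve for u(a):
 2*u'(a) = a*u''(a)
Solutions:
 u(a) = C1 + C2*a^3


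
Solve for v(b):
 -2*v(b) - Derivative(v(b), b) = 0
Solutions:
 v(b) = C1*exp(-2*b)


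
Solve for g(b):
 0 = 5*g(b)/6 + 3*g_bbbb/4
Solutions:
 g(b) = (C1*sin(2^(3/4)*sqrt(3)*5^(1/4)*b/6) + C2*cos(2^(3/4)*sqrt(3)*5^(1/4)*b/6))*exp(-2^(3/4)*sqrt(3)*5^(1/4)*b/6) + (C3*sin(2^(3/4)*sqrt(3)*5^(1/4)*b/6) + C4*cos(2^(3/4)*sqrt(3)*5^(1/4)*b/6))*exp(2^(3/4)*sqrt(3)*5^(1/4)*b/6)


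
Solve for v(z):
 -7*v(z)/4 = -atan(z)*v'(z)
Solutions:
 v(z) = C1*exp(7*Integral(1/atan(z), z)/4)


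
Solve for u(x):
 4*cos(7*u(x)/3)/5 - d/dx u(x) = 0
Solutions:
 -4*x/5 - 3*log(sin(7*u(x)/3) - 1)/14 + 3*log(sin(7*u(x)/3) + 1)/14 = C1


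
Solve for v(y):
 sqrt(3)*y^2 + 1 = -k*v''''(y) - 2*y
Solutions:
 v(y) = C1 + C2*y + C3*y^2 + C4*y^3 - sqrt(3)*y^6/(360*k) - y^5/(60*k) - y^4/(24*k)


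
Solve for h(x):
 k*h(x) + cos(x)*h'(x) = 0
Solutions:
 h(x) = C1*exp(k*(log(sin(x) - 1) - log(sin(x) + 1))/2)


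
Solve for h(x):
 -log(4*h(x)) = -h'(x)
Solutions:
 -Integral(1/(log(_y) + 2*log(2)), (_y, h(x))) = C1 - x


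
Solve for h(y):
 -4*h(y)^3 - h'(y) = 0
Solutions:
 h(y) = -sqrt(2)*sqrt(-1/(C1 - 4*y))/2
 h(y) = sqrt(2)*sqrt(-1/(C1 - 4*y))/2


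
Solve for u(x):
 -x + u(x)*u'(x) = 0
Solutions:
 u(x) = -sqrt(C1 + x^2)
 u(x) = sqrt(C1 + x^2)


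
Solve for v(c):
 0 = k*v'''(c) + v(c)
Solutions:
 v(c) = C1*exp(c*(-1/k)^(1/3)) + C2*exp(c*(-1/k)^(1/3)*(-1 + sqrt(3)*I)/2) + C3*exp(-c*(-1/k)^(1/3)*(1 + sqrt(3)*I)/2)


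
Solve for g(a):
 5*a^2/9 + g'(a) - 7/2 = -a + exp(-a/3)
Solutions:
 g(a) = C1 - 5*a^3/27 - a^2/2 + 7*a/2 - 3*exp(-a/3)


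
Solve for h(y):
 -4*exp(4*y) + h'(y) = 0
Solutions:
 h(y) = C1 + exp(4*y)


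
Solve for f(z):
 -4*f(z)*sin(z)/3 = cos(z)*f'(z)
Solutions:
 f(z) = C1*cos(z)^(4/3)


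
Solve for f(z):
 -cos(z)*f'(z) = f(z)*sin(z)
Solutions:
 f(z) = C1*cos(z)


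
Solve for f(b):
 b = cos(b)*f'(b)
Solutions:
 f(b) = C1 + Integral(b/cos(b), b)


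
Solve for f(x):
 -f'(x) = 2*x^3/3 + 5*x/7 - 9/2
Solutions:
 f(x) = C1 - x^4/6 - 5*x^2/14 + 9*x/2


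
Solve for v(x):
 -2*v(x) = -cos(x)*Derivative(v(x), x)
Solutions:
 v(x) = C1*(sin(x) + 1)/(sin(x) - 1)


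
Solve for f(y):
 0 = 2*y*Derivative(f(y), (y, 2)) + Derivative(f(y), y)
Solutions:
 f(y) = C1 + C2*sqrt(y)


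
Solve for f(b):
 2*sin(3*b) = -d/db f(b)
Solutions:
 f(b) = C1 + 2*cos(3*b)/3


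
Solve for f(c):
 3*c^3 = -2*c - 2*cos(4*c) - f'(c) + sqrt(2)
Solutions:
 f(c) = C1 - 3*c^4/4 - c^2 + sqrt(2)*c - sin(4*c)/2


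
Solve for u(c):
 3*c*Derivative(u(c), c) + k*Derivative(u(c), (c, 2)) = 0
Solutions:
 u(c) = C1 + C2*sqrt(k)*erf(sqrt(6)*c*sqrt(1/k)/2)


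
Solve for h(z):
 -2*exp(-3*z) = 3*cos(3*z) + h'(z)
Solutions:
 h(z) = C1 - sin(3*z) + 2*exp(-3*z)/3


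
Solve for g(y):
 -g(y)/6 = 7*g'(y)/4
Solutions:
 g(y) = C1*exp(-2*y/21)


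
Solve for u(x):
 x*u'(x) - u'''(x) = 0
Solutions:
 u(x) = C1 + Integral(C2*airyai(x) + C3*airybi(x), x)


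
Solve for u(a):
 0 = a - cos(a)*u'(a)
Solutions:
 u(a) = C1 + Integral(a/cos(a), a)


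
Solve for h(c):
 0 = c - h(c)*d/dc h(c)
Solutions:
 h(c) = -sqrt(C1 + c^2)
 h(c) = sqrt(C1 + c^2)


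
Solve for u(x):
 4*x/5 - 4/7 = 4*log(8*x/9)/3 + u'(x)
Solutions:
 u(x) = C1 + 2*x^2/5 - 4*x*log(x)/3 - 4*x*log(2) + 16*x/21 + 8*x*log(3)/3


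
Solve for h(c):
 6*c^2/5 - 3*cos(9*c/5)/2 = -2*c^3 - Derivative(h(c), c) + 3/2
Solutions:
 h(c) = C1 - c^4/2 - 2*c^3/5 + 3*c/2 + 5*sin(9*c/5)/6


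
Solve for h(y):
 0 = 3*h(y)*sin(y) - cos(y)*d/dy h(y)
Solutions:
 h(y) = C1/cos(y)^3


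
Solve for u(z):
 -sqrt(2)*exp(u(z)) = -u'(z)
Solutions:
 u(z) = log(-1/(C1 + sqrt(2)*z))


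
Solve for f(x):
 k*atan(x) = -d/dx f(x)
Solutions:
 f(x) = C1 - k*(x*atan(x) - log(x^2 + 1)/2)


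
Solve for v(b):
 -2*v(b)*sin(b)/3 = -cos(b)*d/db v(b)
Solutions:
 v(b) = C1/cos(b)^(2/3)


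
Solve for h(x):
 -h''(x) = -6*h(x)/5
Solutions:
 h(x) = C1*exp(-sqrt(30)*x/5) + C2*exp(sqrt(30)*x/5)


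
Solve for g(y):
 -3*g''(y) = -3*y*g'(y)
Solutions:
 g(y) = C1 + C2*erfi(sqrt(2)*y/2)


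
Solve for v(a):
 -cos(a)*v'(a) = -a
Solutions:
 v(a) = C1 + Integral(a/cos(a), a)


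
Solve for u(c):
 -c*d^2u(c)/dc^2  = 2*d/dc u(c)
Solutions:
 u(c) = C1 + C2/c


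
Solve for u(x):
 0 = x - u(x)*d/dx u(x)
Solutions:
 u(x) = -sqrt(C1 + x^2)
 u(x) = sqrt(C1 + x^2)


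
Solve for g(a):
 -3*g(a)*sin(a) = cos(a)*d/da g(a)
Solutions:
 g(a) = C1*cos(a)^3


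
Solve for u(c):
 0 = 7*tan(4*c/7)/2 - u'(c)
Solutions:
 u(c) = C1 - 49*log(cos(4*c/7))/8


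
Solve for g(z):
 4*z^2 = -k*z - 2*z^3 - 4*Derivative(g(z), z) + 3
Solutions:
 g(z) = C1 - k*z^2/8 - z^4/8 - z^3/3 + 3*z/4


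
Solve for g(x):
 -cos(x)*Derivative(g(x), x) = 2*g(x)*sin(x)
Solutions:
 g(x) = C1*cos(x)^2


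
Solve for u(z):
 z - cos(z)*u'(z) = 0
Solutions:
 u(z) = C1 + Integral(z/cos(z), z)


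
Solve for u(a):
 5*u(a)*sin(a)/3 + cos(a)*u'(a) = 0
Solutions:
 u(a) = C1*cos(a)^(5/3)


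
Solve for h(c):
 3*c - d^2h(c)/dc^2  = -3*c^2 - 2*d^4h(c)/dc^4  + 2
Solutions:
 h(c) = C1 + C2*c + C3*exp(-sqrt(2)*c/2) + C4*exp(sqrt(2)*c/2) + c^4/4 + c^3/2 + 5*c^2


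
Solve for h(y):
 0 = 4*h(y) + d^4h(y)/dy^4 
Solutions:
 h(y) = (C1*sin(y) + C2*cos(y))*exp(-y) + (C3*sin(y) + C4*cos(y))*exp(y)


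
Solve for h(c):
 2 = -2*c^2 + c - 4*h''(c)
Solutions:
 h(c) = C1 + C2*c - c^4/24 + c^3/24 - c^2/4


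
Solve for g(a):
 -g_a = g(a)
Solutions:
 g(a) = C1*exp(-a)


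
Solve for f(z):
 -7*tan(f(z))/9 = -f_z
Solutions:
 f(z) = pi - asin(C1*exp(7*z/9))
 f(z) = asin(C1*exp(7*z/9))


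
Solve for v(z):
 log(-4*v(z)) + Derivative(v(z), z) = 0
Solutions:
 Integral(1/(log(-_y) + 2*log(2)), (_y, v(z))) = C1 - z


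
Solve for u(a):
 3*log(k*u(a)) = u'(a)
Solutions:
 li(k*u(a))/k = C1 + 3*a


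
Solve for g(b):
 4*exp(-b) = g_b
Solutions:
 g(b) = C1 - 4*exp(-b)


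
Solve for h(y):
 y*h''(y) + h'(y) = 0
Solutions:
 h(y) = C1 + C2*log(y)


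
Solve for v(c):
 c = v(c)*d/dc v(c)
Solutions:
 v(c) = -sqrt(C1 + c^2)
 v(c) = sqrt(C1 + c^2)


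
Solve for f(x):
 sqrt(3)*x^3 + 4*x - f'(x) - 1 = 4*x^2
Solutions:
 f(x) = C1 + sqrt(3)*x^4/4 - 4*x^3/3 + 2*x^2 - x


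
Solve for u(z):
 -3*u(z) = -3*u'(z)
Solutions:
 u(z) = C1*exp(z)


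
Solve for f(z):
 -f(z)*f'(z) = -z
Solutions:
 f(z) = -sqrt(C1 + z^2)
 f(z) = sqrt(C1 + z^2)


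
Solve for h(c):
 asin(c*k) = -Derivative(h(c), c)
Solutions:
 h(c) = C1 - Piecewise((c*asin(c*k) + sqrt(-c^2*k^2 + 1)/k, Ne(k, 0)), (0, True))


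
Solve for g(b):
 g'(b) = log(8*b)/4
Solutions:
 g(b) = C1 + b*log(b)/4 - b/4 + 3*b*log(2)/4


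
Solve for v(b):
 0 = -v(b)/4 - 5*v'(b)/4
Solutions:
 v(b) = C1*exp(-b/5)


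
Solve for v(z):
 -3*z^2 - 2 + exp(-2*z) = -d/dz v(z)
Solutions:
 v(z) = C1 + z^3 + 2*z + exp(-2*z)/2


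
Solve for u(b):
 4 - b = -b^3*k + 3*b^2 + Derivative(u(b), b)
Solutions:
 u(b) = C1 + b^4*k/4 - b^3 - b^2/2 + 4*b


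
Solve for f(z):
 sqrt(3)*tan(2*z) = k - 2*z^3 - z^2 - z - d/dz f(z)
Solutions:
 f(z) = C1 + k*z - z^4/2 - z^3/3 - z^2/2 + sqrt(3)*log(cos(2*z))/2


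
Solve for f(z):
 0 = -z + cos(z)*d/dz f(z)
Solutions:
 f(z) = C1 + Integral(z/cos(z), z)


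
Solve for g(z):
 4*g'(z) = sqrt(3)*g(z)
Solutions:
 g(z) = C1*exp(sqrt(3)*z/4)


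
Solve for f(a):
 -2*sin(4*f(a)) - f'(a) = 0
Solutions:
 f(a) = -acos((-C1 - exp(16*a))/(C1 - exp(16*a)))/4 + pi/2
 f(a) = acos((-C1 - exp(16*a))/(C1 - exp(16*a)))/4


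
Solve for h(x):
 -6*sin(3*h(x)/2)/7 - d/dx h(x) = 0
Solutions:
 6*x/7 + log(cos(3*h(x)/2) - 1)/3 - log(cos(3*h(x)/2) + 1)/3 = C1


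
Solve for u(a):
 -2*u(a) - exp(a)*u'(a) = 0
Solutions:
 u(a) = C1*exp(2*exp(-a))


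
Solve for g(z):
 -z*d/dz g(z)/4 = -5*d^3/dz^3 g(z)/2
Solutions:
 g(z) = C1 + Integral(C2*airyai(10^(2/3)*z/10) + C3*airybi(10^(2/3)*z/10), z)


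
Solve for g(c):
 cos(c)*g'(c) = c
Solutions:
 g(c) = C1 + Integral(c/cos(c), c)


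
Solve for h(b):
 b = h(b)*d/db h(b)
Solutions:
 h(b) = -sqrt(C1 + b^2)
 h(b) = sqrt(C1 + b^2)


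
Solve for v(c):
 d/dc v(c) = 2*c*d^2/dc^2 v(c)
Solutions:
 v(c) = C1 + C2*c^(3/2)


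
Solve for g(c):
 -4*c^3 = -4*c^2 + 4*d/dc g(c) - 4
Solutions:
 g(c) = C1 - c^4/4 + c^3/3 + c


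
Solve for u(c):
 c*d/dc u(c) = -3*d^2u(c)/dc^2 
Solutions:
 u(c) = C1 + C2*erf(sqrt(6)*c/6)


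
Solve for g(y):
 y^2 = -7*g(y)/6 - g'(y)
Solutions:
 g(y) = C1*exp(-7*y/6) - 6*y^2/7 + 72*y/49 - 432/343


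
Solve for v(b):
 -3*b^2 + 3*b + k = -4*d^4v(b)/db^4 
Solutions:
 v(b) = C1 + C2*b + C3*b^2 + C4*b^3 + b^6/480 - b^5/160 - b^4*k/96


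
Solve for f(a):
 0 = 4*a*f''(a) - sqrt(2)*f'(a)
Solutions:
 f(a) = C1 + C2*a^(sqrt(2)/4 + 1)


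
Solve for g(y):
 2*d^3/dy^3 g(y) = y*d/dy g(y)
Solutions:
 g(y) = C1 + Integral(C2*airyai(2^(2/3)*y/2) + C3*airybi(2^(2/3)*y/2), y)


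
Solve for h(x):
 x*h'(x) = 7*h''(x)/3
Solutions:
 h(x) = C1 + C2*erfi(sqrt(42)*x/14)


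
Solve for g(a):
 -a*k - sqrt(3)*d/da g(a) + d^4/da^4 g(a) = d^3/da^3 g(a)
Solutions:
 g(a) = C1 + C2*exp(a*(-2^(2/3)*(2 + 27*sqrt(3) + sqrt(-4 + (2 + 27*sqrt(3))^2))^(1/3) - 2*2^(1/3)/(2 + 27*sqrt(3) + sqrt(-4 + (2 + 27*sqrt(3))^2))^(1/3) + 4)/12)*sin(2^(1/3)*sqrt(3)*a*(-2^(1/3)*(2 + 27*sqrt(3) + sqrt(-4 + 729*(-sqrt(3) - 2/27)^2))^(1/3) + 2/(2 + 27*sqrt(3) + sqrt(-4 + 729*(-sqrt(3) - 2/27)^2))^(1/3))/12) + C3*exp(a*(-2^(2/3)*(2 + 27*sqrt(3) + sqrt(-4 + (2 + 27*sqrt(3))^2))^(1/3) - 2*2^(1/3)/(2 + 27*sqrt(3) + sqrt(-4 + (2 + 27*sqrt(3))^2))^(1/3) + 4)/12)*cos(2^(1/3)*sqrt(3)*a*(-2^(1/3)*(2 + 27*sqrt(3) + sqrt(-4 + 729*(-sqrt(3) - 2/27)^2))^(1/3) + 2/(2 + 27*sqrt(3) + sqrt(-4 + 729*(-sqrt(3) - 2/27)^2))^(1/3))/12) + C4*exp(a*(2*2^(1/3)/(2 + 27*sqrt(3) + sqrt(-4 + (2 + 27*sqrt(3))^2))^(1/3) + 2 + 2^(2/3)*(2 + 27*sqrt(3) + sqrt(-4 + (2 + 27*sqrt(3))^2))^(1/3))/6) - sqrt(3)*a^2*k/6


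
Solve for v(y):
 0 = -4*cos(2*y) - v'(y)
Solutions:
 v(y) = C1 - 2*sin(2*y)


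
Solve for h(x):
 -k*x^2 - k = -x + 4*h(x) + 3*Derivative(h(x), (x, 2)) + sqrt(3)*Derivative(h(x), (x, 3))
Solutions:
 h(x) = C1*exp(x*(-2*sqrt(3) + 3^(2/3)/(12 + 7*sqrt(3))^(1/3) + 3^(1/3)*(12 + 7*sqrt(3))^(1/3))/6)*sin(3^(1/6)*x*(-3^(2/3)*(12 + 7*sqrt(3))^(1/3) + 3/(12 + 7*sqrt(3))^(1/3))/6) + C2*exp(x*(-2*sqrt(3) + 3^(2/3)/(12 + 7*sqrt(3))^(1/3) + 3^(1/3)*(12 + 7*sqrt(3))^(1/3))/6)*cos(3^(1/6)*x*(-3^(2/3)*(12 + 7*sqrt(3))^(1/3) + 3/(12 + 7*sqrt(3))^(1/3))/6) + C3*exp(-x*(3^(2/3)/(12 + 7*sqrt(3))^(1/3) + sqrt(3) + 3^(1/3)*(12 + 7*sqrt(3))^(1/3))/3) - k*x^2/4 + k/8 + x/4


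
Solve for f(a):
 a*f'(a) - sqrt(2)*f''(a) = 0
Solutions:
 f(a) = C1 + C2*erfi(2^(1/4)*a/2)


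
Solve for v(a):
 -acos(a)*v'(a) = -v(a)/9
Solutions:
 v(a) = C1*exp(Integral(1/acos(a), a)/9)


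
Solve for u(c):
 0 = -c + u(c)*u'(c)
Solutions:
 u(c) = -sqrt(C1 + c^2)
 u(c) = sqrt(C1 + c^2)


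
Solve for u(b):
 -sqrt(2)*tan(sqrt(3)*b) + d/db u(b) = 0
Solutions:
 u(b) = C1 - sqrt(6)*log(cos(sqrt(3)*b))/3


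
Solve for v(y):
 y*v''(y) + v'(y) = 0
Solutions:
 v(y) = C1 + C2*log(y)


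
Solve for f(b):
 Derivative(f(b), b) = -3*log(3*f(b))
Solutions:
 Integral(1/(log(_y) + log(3)), (_y, f(b)))/3 = C1 - b


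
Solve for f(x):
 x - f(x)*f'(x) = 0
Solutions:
 f(x) = -sqrt(C1 + x^2)
 f(x) = sqrt(C1 + x^2)


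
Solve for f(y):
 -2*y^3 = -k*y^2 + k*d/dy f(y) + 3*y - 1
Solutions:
 f(y) = C1 + y^3/3 - y^4/(2*k) - 3*y^2/(2*k) + y/k


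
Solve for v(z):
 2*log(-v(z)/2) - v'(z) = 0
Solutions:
 -Integral(1/(log(-_y) - log(2)), (_y, v(z)))/2 = C1 - z


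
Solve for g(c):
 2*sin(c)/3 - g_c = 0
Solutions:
 g(c) = C1 - 2*cos(c)/3


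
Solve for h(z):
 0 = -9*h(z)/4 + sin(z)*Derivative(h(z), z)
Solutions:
 h(z) = C1*(cos(z) - 1)^(9/8)/(cos(z) + 1)^(9/8)


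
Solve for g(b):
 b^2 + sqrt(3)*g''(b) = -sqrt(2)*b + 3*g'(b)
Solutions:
 g(b) = C1 + C2*exp(sqrt(3)*b) + b^3/9 + sqrt(3)*b^2/9 + sqrt(2)*b^2/6 + 2*b/9 + sqrt(6)*b/9


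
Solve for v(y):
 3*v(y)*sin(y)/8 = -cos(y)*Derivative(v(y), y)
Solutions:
 v(y) = C1*cos(y)^(3/8)


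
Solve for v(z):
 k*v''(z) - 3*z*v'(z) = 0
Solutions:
 v(z) = C1 + C2*erf(sqrt(6)*z*sqrt(-1/k)/2)/sqrt(-1/k)


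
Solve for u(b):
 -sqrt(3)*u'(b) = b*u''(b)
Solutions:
 u(b) = C1 + C2*b^(1 - sqrt(3))


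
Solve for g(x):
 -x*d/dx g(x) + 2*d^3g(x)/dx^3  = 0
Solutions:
 g(x) = C1 + Integral(C2*airyai(2^(2/3)*x/2) + C3*airybi(2^(2/3)*x/2), x)


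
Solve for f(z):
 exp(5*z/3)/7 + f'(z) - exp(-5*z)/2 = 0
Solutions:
 f(z) = C1 - 3*exp(5*z/3)/35 - exp(-5*z)/10


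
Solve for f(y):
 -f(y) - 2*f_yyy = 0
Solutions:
 f(y) = C3*exp(-2^(2/3)*y/2) + (C1*sin(2^(2/3)*sqrt(3)*y/4) + C2*cos(2^(2/3)*sqrt(3)*y/4))*exp(2^(2/3)*y/4)


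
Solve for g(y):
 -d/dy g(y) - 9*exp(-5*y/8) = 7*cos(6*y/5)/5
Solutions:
 g(y) = C1 - 7*sin(6*y/5)/6 + 72*exp(-5*y/8)/5


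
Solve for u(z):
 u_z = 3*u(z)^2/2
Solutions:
 u(z) = -2/(C1 + 3*z)


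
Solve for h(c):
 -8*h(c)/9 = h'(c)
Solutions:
 h(c) = C1*exp(-8*c/9)


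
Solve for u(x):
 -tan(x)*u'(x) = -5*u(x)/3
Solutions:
 u(x) = C1*sin(x)^(5/3)


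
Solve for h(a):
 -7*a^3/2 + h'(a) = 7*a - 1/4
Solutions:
 h(a) = C1 + 7*a^4/8 + 7*a^2/2 - a/4


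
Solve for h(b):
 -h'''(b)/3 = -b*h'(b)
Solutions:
 h(b) = C1 + Integral(C2*airyai(3^(1/3)*b) + C3*airybi(3^(1/3)*b), b)


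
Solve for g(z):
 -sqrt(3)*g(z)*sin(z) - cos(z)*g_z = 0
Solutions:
 g(z) = C1*cos(z)^(sqrt(3))


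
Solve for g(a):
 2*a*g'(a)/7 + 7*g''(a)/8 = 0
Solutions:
 g(a) = C1 + C2*erf(2*sqrt(2)*a/7)


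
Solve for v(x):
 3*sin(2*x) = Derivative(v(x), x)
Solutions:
 v(x) = C1 - 3*cos(2*x)/2


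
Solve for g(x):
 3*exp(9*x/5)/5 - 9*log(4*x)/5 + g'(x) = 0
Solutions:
 g(x) = C1 + 9*x*log(x)/5 + 9*x*(-1 + 2*log(2))/5 - exp(9*x/5)/3


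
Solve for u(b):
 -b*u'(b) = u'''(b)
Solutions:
 u(b) = C1 + Integral(C2*airyai(-b) + C3*airybi(-b), b)


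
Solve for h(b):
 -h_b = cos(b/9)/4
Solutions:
 h(b) = C1 - 9*sin(b/9)/4


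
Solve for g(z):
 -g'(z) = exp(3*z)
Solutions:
 g(z) = C1 - exp(3*z)/3


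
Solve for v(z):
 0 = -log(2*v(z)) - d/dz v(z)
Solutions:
 Integral(1/(log(_y) + log(2)), (_y, v(z))) = C1 - z


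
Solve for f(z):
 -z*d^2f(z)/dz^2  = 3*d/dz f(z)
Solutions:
 f(z) = C1 + C2/z^2


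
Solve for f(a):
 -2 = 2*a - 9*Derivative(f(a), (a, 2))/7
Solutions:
 f(a) = C1 + C2*a + 7*a^3/27 + 7*a^2/9


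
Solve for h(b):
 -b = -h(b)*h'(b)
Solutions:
 h(b) = -sqrt(C1 + b^2)
 h(b) = sqrt(C1 + b^2)


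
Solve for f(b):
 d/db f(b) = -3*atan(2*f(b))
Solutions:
 Integral(1/atan(2*_y), (_y, f(b))) = C1 - 3*b


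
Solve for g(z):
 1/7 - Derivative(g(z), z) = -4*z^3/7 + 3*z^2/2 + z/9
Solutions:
 g(z) = C1 + z^4/7 - z^3/2 - z^2/18 + z/7


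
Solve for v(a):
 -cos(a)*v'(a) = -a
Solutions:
 v(a) = C1 + Integral(a/cos(a), a)


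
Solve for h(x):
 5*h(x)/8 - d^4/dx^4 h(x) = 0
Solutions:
 h(x) = C1*exp(-10^(1/4)*x/2) + C2*exp(10^(1/4)*x/2) + C3*sin(10^(1/4)*x/2) + C4*cos(10^(1/4)*x/2)


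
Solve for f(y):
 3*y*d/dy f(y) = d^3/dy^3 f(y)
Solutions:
 f(y) = C1 + Integral(C2*airyai(3^(1/3)*y) + C3*airybi(3^(1/3)*y), y)


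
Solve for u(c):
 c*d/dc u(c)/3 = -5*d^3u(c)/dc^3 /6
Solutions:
 u(c) = C1 + Integral(C2*airyai(-2^(1/3)*5^(2/3)*c/5) + C3*airybi(-2^(1/3)*5^(2/3)*c/5), c)


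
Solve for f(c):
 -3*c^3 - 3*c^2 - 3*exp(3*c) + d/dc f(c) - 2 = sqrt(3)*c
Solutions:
 f(c) = C1 + 3*c^4/4 + c^3 + sqrt(3)*c^2/2 + 2*c + exp(3*c)


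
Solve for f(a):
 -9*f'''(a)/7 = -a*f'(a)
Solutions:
 f(a) = C1 + Integral(C2*airyai(21^(1/3)*a/3) + C3*airybi(21^(1/3)*a/3), a)


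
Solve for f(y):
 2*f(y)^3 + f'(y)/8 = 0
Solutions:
 f(y) = -sqrt(2)*sqrt(-1/(C1 - 16*y))/2
 f(y) = sqrt(2)*sqrt(-1/(C1 - 16*y))/2


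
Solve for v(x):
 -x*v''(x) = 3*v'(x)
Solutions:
 v(x) = C1 + C2/x^2


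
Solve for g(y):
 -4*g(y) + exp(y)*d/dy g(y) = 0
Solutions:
 g(y) = C1*exp(-4*exp(-y))


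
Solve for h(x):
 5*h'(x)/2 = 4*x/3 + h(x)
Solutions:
 h(x) = C1*exp(2*x/5) - 4*x/3 - 10/3
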